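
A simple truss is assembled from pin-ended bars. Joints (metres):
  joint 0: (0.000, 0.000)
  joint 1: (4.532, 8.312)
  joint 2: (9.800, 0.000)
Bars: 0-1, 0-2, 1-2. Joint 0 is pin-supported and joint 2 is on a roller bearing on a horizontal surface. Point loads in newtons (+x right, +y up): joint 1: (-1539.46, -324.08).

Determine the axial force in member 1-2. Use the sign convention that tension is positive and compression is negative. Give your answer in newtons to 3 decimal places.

N=3 nodes, M=3 members, R=3 reactions → 2N=6, M+R=6
member 0 (0-1): L=9.4672, (cx,cy)=(0.4787,0.8780)
member 1 (0-2): L=9.8000, (cx,cy)=(1.0000,0.0000)
member 2 (1-2): L=9.8408, (cx,cy)=(0.5353,-0.8446)
solve A·x = −loads:
  F[0-1] = -1685.6070 N (compression)
  F[0-2] = -732.5530 N (compression)
  F[1-2] = +1368.4323 N (tension)
  Rx@0 = +1539.4600 N
  Ry@0 = +1479.9230 N
  Ry@2 = -1155.8430 N

1368.432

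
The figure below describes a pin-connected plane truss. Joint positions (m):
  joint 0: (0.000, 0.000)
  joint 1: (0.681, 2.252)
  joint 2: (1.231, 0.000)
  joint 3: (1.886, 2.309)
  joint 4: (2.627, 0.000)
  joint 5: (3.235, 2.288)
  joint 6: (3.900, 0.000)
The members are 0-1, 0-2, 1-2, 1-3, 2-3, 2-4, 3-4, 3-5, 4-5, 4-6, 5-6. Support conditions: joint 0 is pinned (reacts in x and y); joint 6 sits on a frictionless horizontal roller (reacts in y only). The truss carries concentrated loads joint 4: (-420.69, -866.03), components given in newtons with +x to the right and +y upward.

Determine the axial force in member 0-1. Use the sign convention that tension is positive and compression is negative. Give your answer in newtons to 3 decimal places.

N=7 nodes, M=11 members, R=3 reactions → 2N=14, M+R=14
member 0 (0-1): L=2.3527, (cx,cy)=(0.2895,0.9572)
member 1 (0-2): L=1.2310, (cx,cy)=(1.0000,0.0000)
member 2 (1-2): L=2.3182, (cx,cy)=(0.2373,-0.9714)
member 3 (1-3): L=1.2063, (cx,cy)=(0.9989,0.0473)
member 4 (2-3): L=2.4001, (cx,cy)=(0.2729,0.9620)
member 5 (2-4): L=1.3960, (cx,cy)=(1.0000,0.0000)
member 6 (3-4): L=2.4250, (cx,cy)=(0.3056,-0.9522)
member 7 (3-5): L=1.3492, (cx,cy)=(0.9999,-0.0156)
member 8 (4-5): L=2.3674, (cx,cy)=(0.2568,0.9665)
member 9 (4-6): L=1.2730, (cx,cy)=(1.0000,0.0000)
member 10 (5-6): L=2.3827, (cx,cy)=(0.2791,-0.9603)
solve A·x = −loads:
  F[0-1] = -295.3232 N (compression)
  F[0-2] = -335.2078 N (compression)
  F[1-2] = +283.5513 N (tension)
  F[1-3] = -152.9267 N (compression)
  F[2-3] = -286.3238 N (compression)
  F[2-4] = -189.7950 N (compression)
  F[3-4] = +302.1653 N (tension)
  F[3-5] = -323.2664 N (compression)
  F[4-5] = +598.3878 N (tension)
  F[4-6] = +169.5485 N (tension)
  F[5-6] = -607.4888 N (compression)
  Rx@0 = +420.6900 N
  Ry@0 = +282.6811 N
  Ry@6 = +583.3489 N

-295.323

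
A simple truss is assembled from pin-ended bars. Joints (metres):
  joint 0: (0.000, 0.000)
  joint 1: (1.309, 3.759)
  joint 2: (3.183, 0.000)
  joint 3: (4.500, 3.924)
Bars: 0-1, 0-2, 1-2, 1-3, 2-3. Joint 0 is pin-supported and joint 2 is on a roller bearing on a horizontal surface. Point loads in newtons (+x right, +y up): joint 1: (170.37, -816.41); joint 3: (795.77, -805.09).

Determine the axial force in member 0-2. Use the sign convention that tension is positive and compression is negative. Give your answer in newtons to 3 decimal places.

N=4 nodes, M=5 members, R=3 reactions → 2N=8, M+R=8
member 0 (0-1): L=3.9804, (cx,cy)=(0.3289,0.9444)
member 1 (0-2): L=3.1830, (cx,cy)=(1.0000,0.0000)
member 2 (1-2): L=4.2002, (cx,cy)=(0.4462,-0.8950)
member 3 (1-3): L=3.1953, (cx,cy)=(0.9987,0.0516)
member 4 (2-3): L=4.1391, (cx,cy)=(0.3182,0.9480)
solve A·x = −loads:
  F[0-1] = +1095.6162 N (tension)
  F[0-2] = +605.8339 N (tension)
  F[1-2] = -2005.6899 N (compression)
  F[1-3] = +1086.2555 N (tension)
  F[2-3] = -908.3932 N (compression)
  Rx@0 = -966.1400 N
  Ry@0 = -1034.6759 N
  Ry@2 = +2656.1759 N

605.834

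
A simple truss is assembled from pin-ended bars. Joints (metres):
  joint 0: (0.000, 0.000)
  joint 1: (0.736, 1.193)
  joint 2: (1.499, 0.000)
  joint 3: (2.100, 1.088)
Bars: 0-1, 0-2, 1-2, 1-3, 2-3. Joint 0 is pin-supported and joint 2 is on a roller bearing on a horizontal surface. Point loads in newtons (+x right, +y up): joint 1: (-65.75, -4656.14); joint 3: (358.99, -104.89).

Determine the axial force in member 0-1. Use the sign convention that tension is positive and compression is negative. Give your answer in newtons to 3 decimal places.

-2490.649

N=4 nodes, M=5 members, R=3 reactions → 2N=8, M+R=8
member 0 (0-1): L=1.4018, (cx,cy)=(0.5251,0.8511)
member 1 (0-2): L=1.4990, (cx,cy)=(1.0000,0.0000)
member 2 (1-2): L=1.4161, (cx,cy)=(0.5388,-0.8424)
member 3 (1-3): L=1.3680, (cx,cy)=(0.9971,-0.0768)
member 4 (2-3): L=1.2430, (cx,cy)=(0.4835,0.8753)
solve A·x = −loads:
  F[0-1] = -2490.6487 N (compression)
  F[0-2] = +1600.9610 N (tension)
  F[1-2] = -3047.3572 N (compression)
  F[1-3] = +401.1075 N (tension)
  F[2-3] = -84.6583 N (compression)
  Rx@0 = -293.2400 N
  Ry@0 = +2119.7162 N
  Ry@2 = +2641.3138 N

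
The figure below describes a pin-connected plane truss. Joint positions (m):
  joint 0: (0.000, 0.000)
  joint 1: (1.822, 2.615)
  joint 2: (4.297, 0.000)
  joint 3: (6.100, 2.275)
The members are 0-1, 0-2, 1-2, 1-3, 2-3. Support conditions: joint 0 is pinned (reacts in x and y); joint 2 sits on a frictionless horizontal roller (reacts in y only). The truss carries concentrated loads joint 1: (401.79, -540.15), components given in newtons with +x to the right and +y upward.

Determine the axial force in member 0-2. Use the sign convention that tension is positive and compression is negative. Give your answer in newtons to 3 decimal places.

N=4 nodes, M=5 members, R=3 reactions → 2N=8, M+R=8
member 0 (0-1): L=3.1871, (cx,cy)=(0.5717,0.8205)
member 1 (0-2): L=4.2970, (cx,cy)=(1.0000,0.0000)
member 2 (1-2): L=3.6005, (cx,cy)=(0.6874,-0.7263)
member 3 (1-3): L=4.2915, (cx,cy)=(0.9969,-0.0792)
member 4 (2-3): L=2.9028, (cx,cy)=(0.6211,0.7837)
solve A·x = −loads:
  F[0-1] = -81.1746 N (compression)
  F[0-2] = +448.1952 N (tension)
  F[1-2] = -652.0171 N (compression)
  F[1-3] = -0.0000 N (tension)
  F[2-3] = +0.0000 N (tension)
  Rx@0 = -401.7900 N
  Ry@0 = +66.6024 N
  Ry@2 = +473.5476 N

448.195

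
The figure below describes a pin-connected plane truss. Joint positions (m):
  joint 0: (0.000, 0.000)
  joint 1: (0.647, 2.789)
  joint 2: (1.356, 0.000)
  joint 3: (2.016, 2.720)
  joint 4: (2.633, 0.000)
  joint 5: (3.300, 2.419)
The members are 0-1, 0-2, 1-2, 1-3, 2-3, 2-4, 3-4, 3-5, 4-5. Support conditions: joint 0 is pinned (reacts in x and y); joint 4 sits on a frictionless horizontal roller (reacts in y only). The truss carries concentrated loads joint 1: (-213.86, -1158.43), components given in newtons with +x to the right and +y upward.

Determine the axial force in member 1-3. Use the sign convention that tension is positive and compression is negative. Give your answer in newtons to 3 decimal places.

N=6 nodes, M=9 members, R=3 reactions → 2N=12, M+R=12
member 0 (0-1): L=2.8631, (cx,cy)=(0.2260,0.9741)
member 1 (0-2): L=1.3560, (cx,cy)=(1.0000,0.0000)
member 2 (1-2): L=2.8777, (cx,cy)=(0.2464,-0.9692)
member 3 (1-3): L=1.3707, (cx,cy)=(0.9987,-0.0503)
member 4 (2-3): L=2.7989, (cx,cy)=(0.2358,0.9718)
member 5 (2-4): L=1.2770, (cx,cy)=(1.0000,0.0000)
member 6 (3-4): L=2.7891, (cx,cy)=(0.2212,-0.9752)
member 7 (3-5): L=1.3188, (cx,cy)=(0.9736,-0.2282)
member 8 (4-5): L=2.5093, (cx,cy)=(0.2658,0.9640)
solve A·x = −loads:
  F[0-1] = -1129.5219 N (compression)
  F[0-2] = +41.3913 N (tension)
  F[1-2] = -58.5739 N (compression)
  F[1-3] = -26.9943 N (compression)
  F[2-3] = +58.4156 N (tension)
  F[2-4] = +13.1855 N (tension)
  F[3-4] = -59.6038 N (compression)
  F[3-5] = +0.0000 N (tension)
  F[4-5] = -0.0000 N (compression)
  Rx@0 = +213.8600 N
  Ry@0 = +1100.3029 N
  Ry@4 = +58.1271 N

-26.994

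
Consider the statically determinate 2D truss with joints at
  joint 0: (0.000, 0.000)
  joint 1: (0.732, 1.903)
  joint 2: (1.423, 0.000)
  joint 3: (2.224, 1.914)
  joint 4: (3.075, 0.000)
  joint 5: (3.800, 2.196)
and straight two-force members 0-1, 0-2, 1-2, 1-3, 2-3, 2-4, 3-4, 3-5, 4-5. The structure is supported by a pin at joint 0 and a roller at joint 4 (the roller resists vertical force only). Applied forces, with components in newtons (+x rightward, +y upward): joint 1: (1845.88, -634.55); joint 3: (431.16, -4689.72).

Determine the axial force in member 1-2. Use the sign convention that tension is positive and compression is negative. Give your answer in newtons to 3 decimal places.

-295.563

N=6 nodes, M=9 members, R=3 reactions → 2N=12, M+R=12
member 0 (0-1): L=2.0389, (cx,cy)=(0.3590,0.9333)
member 1 (0-2): L=1.4230, (cx,cy)=(1.0000,0.0000)
member 2 (1-2): L=2.0246, (cx,cy)=(0.3413,-0.9400)
member 3 (1-3): L=1.4920, (cx,cy)=(1.0000,0.0074)
member 4 (2-3): L=2.0748, (cx,cy)=(0.3861,0.9225)
member 5 (2-4): L=1.6520, (cx,cy)=(1.0000,0.0000)
member 6 (3-4): L=2.0947, (cx,cy)=(0.4063,-0.9138)
member 7 (3-5): L=1.6010, (cx,cy)=(0.9844,0.1761)
member 8 (4-5): L=2.3126, (cx,cy)=(0.3135,0.9496)
solve A·x = −loads:
  F[0-1] = -397.1265 N (compression)
  F[0-2] = +2419.6131 N (tension)
  F[1-2] = -295.5632 N (compression)
  F[1-3] = -1887.6267 N (compression)
  F[2-3] = +301.1623 N (tension)
  F[2-4] = +2202.4710 N (tension)
  F[3-4] = -5421.1823 N (compression)
  F[3-5] = -0.0000 N (compression)
  F[4-5] = +0.0000 N (tension)
  Rx@0 = -2277.0400 N
  Ry@0 = +370.6512 N
  Ry@4 = +4953.6188 N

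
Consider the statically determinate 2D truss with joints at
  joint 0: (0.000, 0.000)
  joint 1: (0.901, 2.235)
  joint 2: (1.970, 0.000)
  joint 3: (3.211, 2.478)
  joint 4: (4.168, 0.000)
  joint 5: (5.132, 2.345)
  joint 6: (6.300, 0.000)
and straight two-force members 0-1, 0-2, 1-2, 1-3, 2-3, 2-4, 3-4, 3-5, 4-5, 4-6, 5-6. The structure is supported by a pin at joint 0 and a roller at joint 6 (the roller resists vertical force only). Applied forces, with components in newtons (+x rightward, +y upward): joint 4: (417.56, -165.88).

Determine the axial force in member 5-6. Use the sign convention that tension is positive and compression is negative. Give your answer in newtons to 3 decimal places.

N=7 nodes, M=11 members, R=3 reactions → 2N=14, M+R=14
member 0 (0-1): L=2.4098, (cx,cy)=(0.3739,0.9275)
member 1 (0-2): L=1.9700, (cx,cy)=(1.0000,0.0000)
member 2 (1-2): L=2.4775, (cx,cy)=(0.4315,-0.9021)
member 3 (1-3): L=2.3227, (cx,cy)=(0.9945,0.1046)
member 4 (2-3): L=2.7714, (cx,cy)=(0.4478,0.8941)
member 5 (2-4): L=2.1980, (cx,cy)=(1.0000,0.0000)
member 6 (3-4): L=2.6564, (cx,cy)=(0.3603,-0.9328)
member 7 (3-5): L=1.9256, (cx,cy)=(0.9976,-0.0691)
member 8 (4-5): L=2.5354, (cx,cy)=(0.3802,0.9249)
member 9 (4-6): L=2.1320, (cx,cy)=(1.0000,0.0000)
member 10 (5-6): L=2.6198, (cx,cy)=(0.4458,-0.8951)
solve A·x = −loads:
  F[0-1] = -60.5257 N (compression)
  F[0-2] = +440.1902 N (tension)
  F[1-2] = +56.7332 N (tension)
  F[1-3] = -47.3696 N (compression)
  F[2-3] = -57.2397 N (compression)
  F[2-4] = +490.3011 N (tension)
  F[3-4] = +67.3771 N (tension)
  F[3-5] = -97.2469 N (compression)
  F[4-5] = +111.3931 N (tension)
  F[4-6] = +54.6615 N (tension)
  F[5-6] = -122.6036 N (compression)
  Rx@0 = -417.5600 N
  Ry@0 = +56.1359 N
  Ry@6 = +109.7441 N

-122.604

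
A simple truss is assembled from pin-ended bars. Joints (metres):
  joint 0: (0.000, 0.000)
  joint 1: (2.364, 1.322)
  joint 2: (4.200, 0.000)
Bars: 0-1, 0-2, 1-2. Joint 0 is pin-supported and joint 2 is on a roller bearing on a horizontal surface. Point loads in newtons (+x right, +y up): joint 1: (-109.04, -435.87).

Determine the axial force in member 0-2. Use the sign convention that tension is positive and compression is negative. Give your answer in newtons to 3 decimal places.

293.053

N=3 nodes, M=3 members, R=3 reactions → 2N=6, M+R=6
member 0 (0-1): L=2.7085, (cx,cy)=(0.8728,0.4881)
member 1 (0-2): L=4.2000, (cx,cy)=(1.0000,0.0000)
member 2 (1-2): L=2.2624, (cx,cy)=(0.8115,-0.5843)
solve A·x = −loads:
  F[0-1] = -460.6955 N (compression)
  F[0-2] = +293.0530 N (tension)
  F[1-2] = -361.1172 N (compression)
  Rx@0 = +109.0400 N
  Ry@0 = +224.8591 N
  Ry@2 = +211.0109 N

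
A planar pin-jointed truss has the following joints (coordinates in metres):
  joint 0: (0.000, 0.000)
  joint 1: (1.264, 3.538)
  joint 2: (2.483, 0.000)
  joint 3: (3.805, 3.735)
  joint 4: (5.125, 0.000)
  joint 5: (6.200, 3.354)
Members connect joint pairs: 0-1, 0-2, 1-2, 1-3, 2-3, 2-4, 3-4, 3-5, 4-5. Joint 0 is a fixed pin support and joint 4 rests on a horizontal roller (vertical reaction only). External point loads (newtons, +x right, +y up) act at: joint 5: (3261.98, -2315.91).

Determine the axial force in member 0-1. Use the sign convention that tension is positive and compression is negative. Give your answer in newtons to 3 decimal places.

2782.762

N=6 nodes, M=9 members, R=3 reactions → 2N=12, M+R=12
member 0 (0-1): L=3.7570, (cx,cy)=(0.3364,0.9417)
member 1 (0-2): L=2.4830, (cx,cy)=(1.0000,0.0000)
member 2 (1-2): L=3.7421, (cx,cy)=(0.3258,-0.9455)
member 3 (1-3): L=2.5486, (cx,cy)=(0.9970,0.0773)
member 4 (2-3): L=3.9621, (cx,cy)=(0.3337,0.9427)
member 5 (2-4): L=2.6420, (cx,cy)=(1.0000,0.0000)
member 6 (3-4): L=3.9614, (cx,cy)=(0.3332,-0.9429)
member 7 (3-5): L=2.4251, (cx,cy)=(0.9876,-0.1571)
member 8 (4-5): L=3.5221, (cx,cy)=(0.3052,0.9523)
solve A·x = −loads:
  F[0-1] = +2782.7622 N (tension)
  F[0-2] = +2325.7543 N (tension)
  F[1-2] = -2624.8396 N (compression)
  F[1-3] = +1796.6474 N (tension)
  F[2-3] = +2632.5345 N (tension)
  F[2-4] = +592.3235 N (tension)
  F[3-4] = -3422.2213 N (compression)
  F[3-5] = +3857.9045 N (tension)
  F[4-5] = -1795.4869 N (compression)
  Rx@0 = -3261.9800 N
  Ry@0 = -2620.5433 N
  Ry@4 = +4936.4533 N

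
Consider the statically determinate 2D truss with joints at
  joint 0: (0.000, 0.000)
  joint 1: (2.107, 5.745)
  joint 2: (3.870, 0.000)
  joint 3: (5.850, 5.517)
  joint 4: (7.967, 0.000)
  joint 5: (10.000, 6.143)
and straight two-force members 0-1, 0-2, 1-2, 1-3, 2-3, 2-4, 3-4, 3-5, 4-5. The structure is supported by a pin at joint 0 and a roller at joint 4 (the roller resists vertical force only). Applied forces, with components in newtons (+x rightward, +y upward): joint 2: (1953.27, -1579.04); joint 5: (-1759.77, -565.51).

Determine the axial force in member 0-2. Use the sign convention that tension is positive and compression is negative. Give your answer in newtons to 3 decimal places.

N=6 nodes, M=9 members, R=3 reactions → 2N=12, M+R=12
member 0 (0-1): L=6.1192, (cx,cy)=(0.3443,0.9388)
member 1 (0-2): L=3.8700, (cx,cy)=(1.0000,0.0000)
member 2 (1-2): L=6.0094, (cx,cy)=(0.2934,-0.9560)
member 3 (1-3): L=3.7499, (cx,cy)=(0.9981,-0.0608)
member 4 (2-3): L=5.8615, (cx,cy)=(0.3378,0.9412)
member 5 (2-4): L=4.0970, (cx,cy)=(1.0000,0.0000)
member 6 (3-4): L=5.9092, (cx,cy)=(0.3583,-0.9336)
member 7 (3-5): L=4.1969, (cx,cy)=(0.9888,0.1492)
member 8 (4-5): L=6.4707, (cx,cy)=(0.3142,0.9494)
solve A·x = −loads:
  F[0-1] = -2156.4581 N (compression)
  F[0-2] = +936.0260 N (tension)
  F[1-2] = +2206.3310 N (tension)
  F[1-3] = -1392.3788 N (compression)
  F[2-3] = -563.3206 N (compression)
  F[2-4] = -179.6803 N (compression)
  F[3-4] = +209.7923 N (tension)
  F[3-5] = -1673.9741 N (compression)
  F[4-5] = -332.6729 N (compression)
  Rx@0 = -193.5000 N
  Ry@0 = +2024.5905 N
  Ry@4 = +119.9595 N

936.026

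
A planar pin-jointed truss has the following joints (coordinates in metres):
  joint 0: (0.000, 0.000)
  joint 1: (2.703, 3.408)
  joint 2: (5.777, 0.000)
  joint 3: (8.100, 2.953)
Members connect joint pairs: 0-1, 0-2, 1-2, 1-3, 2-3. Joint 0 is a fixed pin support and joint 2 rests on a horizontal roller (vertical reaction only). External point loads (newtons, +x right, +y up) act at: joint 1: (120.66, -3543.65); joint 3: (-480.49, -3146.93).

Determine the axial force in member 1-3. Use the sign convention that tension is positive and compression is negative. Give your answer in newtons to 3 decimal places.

1877.620

N=4 nodes, M=5 members, R=3 reactions → 2N=8, M+R=8
member 0 (0-1): L=4.3498, (cx,cy)=(0.6214,0.7835)
member 1 (0-2): L=5.7770, (cx,cy)=(1.0000,0.0000)
member 2 (1-2): L=4.5895, (cx,cy)=(0.6698,-0.7426)
member 3 (1-3): L=5.4161, (cx,cy)=(0.9965,-0.0840)
member 4 (2-3): L=3.7572, (cx,cy)=(0.6183,0.7860)
solve A·x = −loads:
  F[0-1] = -1014.2151 N (compression)
  F[0-2] = +270.4127 N (tension)
  F[1-2] = -3914.5304 N (compression)
  F[1-3] = +1877.6201 N (tension)
  F[2-3] = -3803.2499 N (compression)
  Rx@0 = +359.8300 N
  Ry@0 = +794.6234 N
  Ry@2 = +5895.9566 N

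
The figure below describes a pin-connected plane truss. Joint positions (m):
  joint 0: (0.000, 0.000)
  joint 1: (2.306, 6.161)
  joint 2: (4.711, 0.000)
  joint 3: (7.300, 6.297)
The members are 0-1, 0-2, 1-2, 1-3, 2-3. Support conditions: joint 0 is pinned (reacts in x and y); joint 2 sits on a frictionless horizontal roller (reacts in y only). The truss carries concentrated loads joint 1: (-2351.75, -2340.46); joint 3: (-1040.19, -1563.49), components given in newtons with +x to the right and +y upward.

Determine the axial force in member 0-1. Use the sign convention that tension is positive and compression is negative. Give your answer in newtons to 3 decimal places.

N=4 nodes, M=5 members, R=3 reactions → 2N=8, M+R=8
member 0 (0-1): L=6.5784, (cx,cy)=(0.3505,0.9365)
member 1 (0-2): L=4.7110, (cx,cy)=(1.0000,0.0000)
member 2 (1-2): L=6.6138, (cx,cy)=(0.3636,-0.9315)
member 3 (1-3): L=4.9959, (cx,cy)=(0.9996,0.0272)
member 4 (2-3): L=6.8085, (cx,cy)=(0.3803,0.9249)
solve A·x = −loads:
  F[0-1] = -5126.8698 N (compression)
  F[0-2] = -1594.7655 N (compression)
  F[1-2] = +2630.2148 N (tension)
  F[1-3] = -402.0125 N (compression)
  F[2-3] = -1678.6484 N (compression)
  Rx@0 = +3391.9400 N
  Ry@0 = +4801.5578 N
  Ry@2 = -897.6078 N

-5126.870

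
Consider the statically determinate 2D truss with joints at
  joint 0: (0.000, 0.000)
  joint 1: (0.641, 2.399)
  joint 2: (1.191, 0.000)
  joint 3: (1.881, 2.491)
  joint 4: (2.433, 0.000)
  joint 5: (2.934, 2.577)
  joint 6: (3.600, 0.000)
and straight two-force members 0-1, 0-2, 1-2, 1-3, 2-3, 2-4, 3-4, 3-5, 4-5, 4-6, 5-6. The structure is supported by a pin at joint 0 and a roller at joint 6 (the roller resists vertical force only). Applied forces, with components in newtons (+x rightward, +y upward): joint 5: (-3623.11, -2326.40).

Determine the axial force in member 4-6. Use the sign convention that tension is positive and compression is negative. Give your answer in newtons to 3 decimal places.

N=7 nodes, M=11 members, R=3 reactions → 2N=14, M+R=14
member 0 (0-1): L=2.4832, (cx,cy)=(0.2581,0.9661)
member 1 (0-2): L=1.1910, (cx,cy)=(1.0000,0.0000)
member 2 (1-2): L=2.4612, (cx,cy)=(0.2235,-0.9747)
member 3 (1-3): L=1.2434, (cx,cy)=(0.9973,0.0740)
member 4 (2-3): L=2.5848, (cx,cy)=(0.2669,0.9637)
member 5 (2-4): L=1.2420, (cx,cy)=(1.0000,0.0000)
member 6 (3-4): L=2.5514, (cx,cy)=(0.2163,-0.9763)
member 7 (3-5): L=1.0565, (cx,cy)=(0.9967,0.0814)
member 8 (4-5): L=2.6252, (cx,cy)=(0.1908,0.9816)
member 9 (4-6): L=1.1670, (cx,cy)=(1.0000,0.0000)
member 10 (5-6): L=2.6617, (cx,cy)=(0.2502,-0.9682)
solve A·x = −loads:
  F[0-1] = -3130.0097 N (compression)
  F[0-2] = -2815.1329 N (compression)
  F[1-2] = +2990.0183 N (tension)
  F[1-3] = -1480.1977 N (compression)
  F[2-3] = -3024.1482 N (compression)
  F[2-4] = -1339.6871 N (compression)
  F[3-4] = +2854.6054 N (tension)
  F[3-5] = -2910.6743 N (compression)
  F[4-5] = -2839.1772 N (compression)
  F[4-6] = -180.2689 N (compression)
  F[5-6] = +720.4448 N (tension)
  Rx@0 = +3623.1100 N
  Ry@0 = +3023.9269 N
  Ry@6 = -697.5269 N

-180.269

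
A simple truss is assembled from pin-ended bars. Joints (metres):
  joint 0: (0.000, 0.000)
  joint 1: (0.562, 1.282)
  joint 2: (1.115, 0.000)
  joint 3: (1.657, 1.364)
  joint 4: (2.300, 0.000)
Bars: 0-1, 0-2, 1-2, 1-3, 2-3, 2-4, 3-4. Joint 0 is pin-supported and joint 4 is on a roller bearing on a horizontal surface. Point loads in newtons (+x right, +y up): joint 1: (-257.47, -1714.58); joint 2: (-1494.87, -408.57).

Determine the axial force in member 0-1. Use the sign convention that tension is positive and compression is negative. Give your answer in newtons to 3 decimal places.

-1801.188

N=5 nodes, M=7 members, R=3 reactions → 2N=10, M+R=10
member 0 (0-1): L=1.3998, (cx,cy)=(0.4015,0.9159)
member 1 (0-2): L=1.1150, (cx,cy)=(1.0000,0.0000)
member 2 (1-2): L=1.3962, (cx,cy)=(0.3961,-0.9182)
member 3 (1-3): L=1.0981, (cx,cy)=(0.9972,0.0747)
member 4 (2-3): L=1.4677, (cx,cy)=(0.3693,0.9293)
member 5 (2-4): L=1.1850, (cx,cy)=(1.0000,0.0000)
member 6 (3-4): L=1.5080, (cx,cy)=(0.4264,-0.9045)
solve A·x = −loads:
  F[0-1] = -1801.1885 N (compression)
  F[0-2] = -1029.1749 N (compression)
  F[1-2] = -105.3026 N (compression)
  F[1-3] = -425.1741 N (compression)
  F[2-3] = +543.6885 N (tension)
  F[2-4] = +223.2162 N (tension)
  F[3-4] = -523.4856 N (compression)
  Rx@0 = +1752.3400 N
  Ry@0 = +1649.6400 N
  Ry@4 = +473.5100 N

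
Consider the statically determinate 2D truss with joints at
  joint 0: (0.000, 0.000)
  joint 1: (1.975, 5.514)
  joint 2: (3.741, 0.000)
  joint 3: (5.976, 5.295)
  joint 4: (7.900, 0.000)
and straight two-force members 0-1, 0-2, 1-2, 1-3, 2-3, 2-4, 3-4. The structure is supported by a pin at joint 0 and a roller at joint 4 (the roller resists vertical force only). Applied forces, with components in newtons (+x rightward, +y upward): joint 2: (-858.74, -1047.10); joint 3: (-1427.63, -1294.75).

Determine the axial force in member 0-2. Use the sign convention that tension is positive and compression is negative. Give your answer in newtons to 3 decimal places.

N=5 nodes, M=7 members, R=3 reactions → 2N=10, M+R=10
member 0 (0-1): L=5.8570, (cx,cy)=(0.3372,0.9414)
member 1 (0-2): L=3.7410, (cx,cy)=(1.0000,0.0000)
member 2 (1-2): L=5.7899, (cx,cy)=(0.3050,-0.9523)
member 3 (1-3): L=4.0070, (cx,cy)=(0.9985,-0.0547)
member 4 (2-3): L=5.7474, (cx,cy)=(0.3889,0.9213)
member 5 (2-4): L=4.1590, (cx,cy)=(1.0000,0.0000)
member 6 (3-4): L=5.6337, (cx,cy)=(0.3415,-0.9399)
solve A·x = −loads:
  F[0-1] = -1936.8933 N (compression)
  F[0-2] = -1633.2466 N (compression)
  F[1-2] = +1987.0664 N (tension)
  F[1-3] = -1261.0911 N (compression)
  F[2-3] = -917.4935 N (compression)
  F[2-4] = +188.3651 N (tension)
  F[3-4] = -551.5574 N (compression)
  Rx@0 = +2286.3700 N
  Ry@0 = +1823.4543 N
  Ry@4 = +518.3957 N

-1633.247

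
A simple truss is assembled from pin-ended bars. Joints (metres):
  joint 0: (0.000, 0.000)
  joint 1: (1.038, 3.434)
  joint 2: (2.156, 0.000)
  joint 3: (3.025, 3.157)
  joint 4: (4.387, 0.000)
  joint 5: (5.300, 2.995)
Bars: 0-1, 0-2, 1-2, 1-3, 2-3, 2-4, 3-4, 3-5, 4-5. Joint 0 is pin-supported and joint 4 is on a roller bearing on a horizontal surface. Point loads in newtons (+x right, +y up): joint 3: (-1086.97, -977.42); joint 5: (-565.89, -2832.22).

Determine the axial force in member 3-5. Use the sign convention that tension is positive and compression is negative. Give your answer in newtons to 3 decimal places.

291.905

N=6 nodes, M=9 members, R=3 reactions → 2N=12, M+R=12
member 0 (0-1): L=3.5875, (cx,cy)=(0.2893,0.9572)
member 1 (0-2): L=2.1560, (cx,cy)=(1.0000,0.0000)
member 2 (1-2): L=3.6114, (cx,cy)=(0.3096,-0.9509)
member 3 (1-3): L=2.0062, (cx,cy)=(0.9904,-0.1381)
member 4 (2-3): L=3.2744, (cx,cy)=(0.2654,0.9641)
member 5 (2-4): L=2.2310, (cx,cy)=(1.0000,0.0000)
member 6 (3-4): L=3.4383, (cx,cy)=(0.3961,-0.9182)
member 7 (3-5): L=2.2808, (cx,cy)=(0.9975,-0.0710)
member 8 (4-5): L=3.1311, (cx,cy)=(0.2916,0.9565)
solve A·x = −loads:
  F[0-1] = -922.0080 N (compression)
  F[0-2] = -1386.0844 N (compression)
  F[1-2] = +1013.2655 N (tension)
  F[1-3] = -586.0699 N (compression)
  F[2-3] = -999.3239 N (compression)
  F[2-4] = -807.1920 N (compression)
  F[3-4] = -125.8816 N (compression)
  F[3-5] = +291.9047 N (tension)
  F[4-5] = -2939.2181 N (compression)
  Rx@0 = +1652.8600 N
  Ry@0 = +882.5699 N
  Ry@4 = +2927.0701 N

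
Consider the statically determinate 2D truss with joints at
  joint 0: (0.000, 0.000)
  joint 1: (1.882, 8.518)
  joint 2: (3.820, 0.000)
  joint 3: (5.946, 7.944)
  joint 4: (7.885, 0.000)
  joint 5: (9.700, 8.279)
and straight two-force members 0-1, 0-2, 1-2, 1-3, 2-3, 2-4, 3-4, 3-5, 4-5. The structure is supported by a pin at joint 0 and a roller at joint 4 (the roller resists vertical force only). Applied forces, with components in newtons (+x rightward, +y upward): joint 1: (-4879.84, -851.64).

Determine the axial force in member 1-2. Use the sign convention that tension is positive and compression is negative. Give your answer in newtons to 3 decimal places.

N=6 nodes, M=9 members, R=3 reactions → 2N=12, M+R=12
member 0 (0-1): L=8.7234, (cx,cy)=(0.2157,0.9765)
member 1 (0-2): L=3.8200, (cx,cy)=(1.0000,0.0000)
member 2 (1-2): L=8.7357, (cx,cy)=(0.2218,-0.9751)
member 3 (1-3): L=4.1043, (cx,cy)=(0.9902,-0.1399)
member 4 (2-3): L=8.2236, (cx,cy)=(0.2585,0.9660)
member 5 (2-4): L=4.0650, (cx,cy)=(1.0000,0.0000)
member 6 (3-4): L=8.1772, (cx,cy)=(0.2371,-0.9715)
member 7 (3-5): L=3.7689, (cx,cy)=(0.9960,0.0889)
member 8 (4-5): L=8.4756, (cx,cy)=(0.2141,0.9768)
solve A·x = −loads:
  F[0-1] = -6062.7317 N (compression)
  F[0-2] = -3571.8614 N (compression)
  F[1-2] = +4835.8589 N (tension)
  F[1-3] = +2523.8356 N (tension)
  F[2-3] = -4881.2970 N (compression)
  F[2-4] = -1237.0933 N (compression)
  F[3-4] = +5217.1114 N (tension)
  F[3-5] = +0.0000 N (tension)
  F[4-5] = -0.0000 N (compression)
  Rx@0 = +4879.8400 N
  Ry@0 = +5919.9584 N
  Ry@4 = -5068.3184 N

4835.859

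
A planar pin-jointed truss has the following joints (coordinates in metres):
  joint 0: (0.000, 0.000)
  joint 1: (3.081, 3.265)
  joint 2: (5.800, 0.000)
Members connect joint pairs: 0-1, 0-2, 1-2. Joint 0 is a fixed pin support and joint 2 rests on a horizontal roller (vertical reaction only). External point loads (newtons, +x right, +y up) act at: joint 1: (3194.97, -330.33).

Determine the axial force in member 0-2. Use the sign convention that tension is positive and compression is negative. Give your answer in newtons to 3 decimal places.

N=3 nodes, M=3 members, R=3 reactions → 2N=6, M+R=6
member 0 (0-1): L=4.4892, (cx,cy)=(0.6863,0.7273)
member 1 (0-2): L=5.8000, (cx,cy)=(1.0000,0.0000)
member 2 (1-2): L=4.2489, (cx,cy)=(0.6399,-0.7684)
solve A·x = −loads:
  F[0-1] = +2259.9802 N (tension)
  F[0-2] = +1643.9093 N (tension)
  F[1-2] = -2568.8905 N (compression)
  Rx@0 = -3194.9700 N
  Ry@0 = -1643.6913 N
  Ry@2 = +1974.0213 N

1643.909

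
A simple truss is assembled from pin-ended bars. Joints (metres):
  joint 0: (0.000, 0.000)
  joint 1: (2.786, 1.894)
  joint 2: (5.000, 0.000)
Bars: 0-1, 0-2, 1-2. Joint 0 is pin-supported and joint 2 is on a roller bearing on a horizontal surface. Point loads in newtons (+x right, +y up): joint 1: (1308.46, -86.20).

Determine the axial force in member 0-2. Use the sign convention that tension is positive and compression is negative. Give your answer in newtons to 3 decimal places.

N=3 nodes, M=3 members, R=3 reactions → 2N=6, M+R=6
member 0 (0-1): L=3.3688, (cx,cy)=(0.8270,0.5622)
member 1 (0-2): L=5.0000, (cx,cy)=(1.0000,0.0000)
member 2 (1-2): L=2.9136, (cx,cy)=(0.7599,-0.6501)
solve A·x = −loads:
  F[0-1] = +813.7052 N (tension)
  F[0-2] = +635.5317 N (tension)
  F[1-2] = -836.3512 N (compression)
  Rx@0 = -1308.4600 N
  Ry@0 = -457.4753 N
  Ry@2 = +543.6753 N

635.532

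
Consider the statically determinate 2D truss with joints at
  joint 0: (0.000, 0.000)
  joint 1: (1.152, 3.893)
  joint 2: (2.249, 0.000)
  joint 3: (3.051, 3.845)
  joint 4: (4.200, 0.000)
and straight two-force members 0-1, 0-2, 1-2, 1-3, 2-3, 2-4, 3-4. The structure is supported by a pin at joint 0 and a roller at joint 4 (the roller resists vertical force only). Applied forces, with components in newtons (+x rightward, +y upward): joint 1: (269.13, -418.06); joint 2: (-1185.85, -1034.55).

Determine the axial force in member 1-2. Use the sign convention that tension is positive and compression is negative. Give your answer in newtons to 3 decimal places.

N=5 nodes, M=7 members, R=3 reactions → 2N=10, M+R=10
member 0 (0-1): L=4.0599, (cx,cy)=(0.2838,0.9589)
member 1 (0-2): L=2.2490, (cx,cy)=(1.0000,0.0000)
member 2 (1-2): L=4.0446, (cx,cy)=(0.2712,-0.9625)
member 3 (1-3): L=1.8996, (cx,cy)=(0.9997,-0.0253)
member 4 (2-3): L=3.9278, (cx,cy)=(0.2042,0.9789)
member 5 (2-4): L=1.9510, (cx,cy)=(1.0000,0.0000)
member 6 (3-4): L=4.0130, (cx,cy)=(0.2863,-0.9581)
solve A·x = −loads:
  F[0-1] = -557.4187 N (compression)
  F[0-2] = -758.5509 N (compression)
  F[1-2] = +133.1519 N (tension)
  F[1-3] = -463.5613 N (compression)
  F[2-3] = +925.8963 N (tension)
  F[2-4] = +274.3563 N (tension)
  F[3-4] = -958.2191 N (compression)
  Rx@0 = +916.7200 N
  Ry@0 = +534.5073 N
  Ry@4 = +918.1027 N

133.152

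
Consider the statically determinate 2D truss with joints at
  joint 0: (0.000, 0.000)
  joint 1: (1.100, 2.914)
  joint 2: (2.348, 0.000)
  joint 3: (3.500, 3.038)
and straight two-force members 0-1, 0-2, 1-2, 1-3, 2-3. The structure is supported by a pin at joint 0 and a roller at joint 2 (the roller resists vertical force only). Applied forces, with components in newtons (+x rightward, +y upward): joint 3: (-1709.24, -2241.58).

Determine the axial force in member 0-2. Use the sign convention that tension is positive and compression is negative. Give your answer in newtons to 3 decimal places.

N=4 nodes, M=5 members, R=3 reactions → 2N=8, M+R=8
member 0 (0-1): L=3.1147, (cx,cy)=(0.3532,0.9356)
member 1 (0-2): L=2.3480, (cx,cy)=(1.0000,0.0000)
member 2 (1-2): L=3.1700, (cx,cy)=(0.3937,-0.9192)
member 3 (1-3): L=2.4032, (cx,cy)=(0.9987,0.0516)
member 4 (2-3): L=3.2491, (cx,cy)=(0.3546,0.9350)
solve A·x = −loads:
  F[0-1] = -1188.3153 N (compression)
  F[0-2] = -1289.5706 N (compression)
  F[1-2] = +1160.1516 N (tension)
  F[1-3] = -877.5794 N (compression)
  F[2-3] = -2348.9005 N (compression)
  Rx@0 = +1709.2400 N
  Ry@0 = +1111.7423 N
  Ry@2 = +1129.8377 N

-1289.571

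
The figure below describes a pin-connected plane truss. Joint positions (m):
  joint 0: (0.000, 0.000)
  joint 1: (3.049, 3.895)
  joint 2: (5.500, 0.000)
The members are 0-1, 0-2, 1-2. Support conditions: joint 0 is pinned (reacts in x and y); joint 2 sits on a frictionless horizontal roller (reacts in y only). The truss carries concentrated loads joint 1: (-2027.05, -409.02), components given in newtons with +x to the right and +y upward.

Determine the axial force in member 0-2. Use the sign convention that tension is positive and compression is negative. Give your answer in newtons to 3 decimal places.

N=3 nodes, M=3 members, R=3 reactions → 2N=6, M+R=6
member 0 (0-1): L=4.9465, (cx,cy)=(0.6164,0.7874)
member 1 (0-2): L=5.5000, (cx,cy)=(1.0000,0.0000)
member 2 (1-2): L=4.6020, (cx,cy)=(0.5326,-0.8464)
solve A·x = −loads:
  F[0-1] = -2054.5179 N (compression)
  F[0-2] = -760.6432 N (compression)
  F[1-2] = +1428.1852 N (tension)
  Rx@0 = +2027.0500 N
  Ry@0 = +1617.7941 N
  Ry@2 = -1208.7741 N

-760.643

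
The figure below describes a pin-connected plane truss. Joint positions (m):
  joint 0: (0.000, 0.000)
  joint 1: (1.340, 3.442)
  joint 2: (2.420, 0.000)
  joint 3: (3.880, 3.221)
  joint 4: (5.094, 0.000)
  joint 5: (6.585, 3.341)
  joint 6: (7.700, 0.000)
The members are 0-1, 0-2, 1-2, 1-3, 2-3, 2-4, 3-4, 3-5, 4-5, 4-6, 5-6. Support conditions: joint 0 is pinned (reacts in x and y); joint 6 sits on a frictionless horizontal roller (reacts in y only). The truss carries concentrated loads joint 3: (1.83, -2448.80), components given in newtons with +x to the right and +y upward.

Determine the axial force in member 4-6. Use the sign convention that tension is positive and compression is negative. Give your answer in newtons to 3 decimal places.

412.062

N=7 nodes, M=11 members, R=3 reactions → 2N=14, M+R=14
member 0 (0-1): L=3.6936, (cx,cy)=(0.3628,0.9319)
member 1 (0-2): L=2.4200, (cx,cy)=(1.0000,0.0000)
member 2 (1-2): L=3.6075, (cx,cy)=(0.2994,-0.9541)
member 3 (1-3): L=2.5496, (cx,cy)=(0.9962,-0.0867)
member 4 (2-3): L=3.5364, (cx,cy)=(0.4128,0.9108)
member 5 (2-4): L=2.6740, (cx,cy)=(1.0000,0.0000)
member 6 (3-4): L=3.4422, (cx,cy)=(0.3527,-0.9357)
member 7 (3-5): L=2.7077, (cx,cy)=(0.9990,0.0443)
member 8 (4-5): L=3.6586, (cx,cy)=(0.4075,0.9132)
member 9 (4-6): L=2.6060, (cx,cy)=(1.0000,0.0000)
member 10 (5-6): L=3.5221, (cx,cy)=(0.3166,-0.9486)
solve A·x = −loads:
  F[0-1] = -1302.8539 N (compression)
  F[0-2] = +474.4871 N (tension)
  F[1-2] = +1352.4814 N (tension)
  F[1-3] = -880.8779 N (compression)
  F[2-3] = -1416.8271 N (compression)
  F[2-4] = +1464.3210 N (tension)
  F[3-4] = -1366.0735 N (compression)
  F[3-5] = -983.4965 N (compression)
  F[4-5] = +1399.8103 N (tension)
  F[4-6] = +412.0615 N (tension)
  F[5-6] = -1301.6506 N (compression)
  Rx@0 = -1.8300 N
  Ry@0 = +1214.0937 N
  Ry@6 = +1234.7063 N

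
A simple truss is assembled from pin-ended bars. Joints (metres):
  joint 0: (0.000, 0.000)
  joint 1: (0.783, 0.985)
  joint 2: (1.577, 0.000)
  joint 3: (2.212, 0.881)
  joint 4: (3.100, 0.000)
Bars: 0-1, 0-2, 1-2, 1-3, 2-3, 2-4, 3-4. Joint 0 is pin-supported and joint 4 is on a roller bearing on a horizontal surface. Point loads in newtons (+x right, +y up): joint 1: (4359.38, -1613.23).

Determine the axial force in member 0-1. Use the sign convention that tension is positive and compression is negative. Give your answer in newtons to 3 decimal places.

229.174

N=5 nodes, M=7 members, R=3 reactions → 2N=10, M+R=10
member 0 (0-1): L=1.2583, (cx,cy)=(0.6223,0.7828)
member 1 (0-2): L=1.5770, (cx,cy)=(1.0000,0.0000)
member 2 (1-2): L=1.2652, (cx,cy)=(0.6276,-0.7786)
member 3 (1-3): L=1.4328, (cx,cy)=(0.9974,-0.0726)
member 4 (2-3): L=1.0860, (cx,cy)=(0.5847,0.8112)
member 5 (2-4): L=1.5230, (cx,cy)=(1.0000,0.0000)
member 6 (3-4): L=1.2509, (cx,cy)=(0.7099,-0.7043)
solve A·x = −loads:
  F[0-1] = +229.1744 N (tension)
  F[0-2] = +4216.7718 N (tension)
  F[1-2] = -2027.2735 N (compression)
  F[1-3] = -2952.2782 N (compression)
  F[2-3] = +1945.5884 N (tension)
  F[2-4] = +1806.8719 N (tension)
  F[3-4] = -2545.2511 N (compression)
  Rx@0 = -4359.3800 N
  Ry@0 = -179.3985 N
  Ry@4 = +1792.6285 N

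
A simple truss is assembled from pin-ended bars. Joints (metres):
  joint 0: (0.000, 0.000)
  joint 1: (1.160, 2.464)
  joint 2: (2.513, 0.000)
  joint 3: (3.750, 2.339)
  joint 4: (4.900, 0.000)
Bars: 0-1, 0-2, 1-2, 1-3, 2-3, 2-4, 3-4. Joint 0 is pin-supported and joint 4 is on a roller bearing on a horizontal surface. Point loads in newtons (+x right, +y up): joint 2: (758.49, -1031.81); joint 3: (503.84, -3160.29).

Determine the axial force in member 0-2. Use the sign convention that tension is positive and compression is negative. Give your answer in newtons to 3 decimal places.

1734.914

N=5 nodes, M=7 members, R=3 reactions → 2N=10, M+R=10
member 0 (0-1): L=2.7234, (cx,cy)=(0.4259,0.9048)
member 1 (0-2): L=2.5130, (cx,cy)=(1.0000,0.0000)
member 2 (1-2): L=2.8110, (cx,cy)=(0.4813,-0.8765)
member 3 (1-3): L=2.5930, (cx,cy)=(0.9988,-0.0482)
member 4 (2-3): L=2.6460, (cx,cy)=(0.4675,0.8840)
member 5 (2-4): L=2.3870, (cx,cy)=(1.0000,0.0000)
member 6 (3-4): L=2.6064, (cx,cy)=(0.4412,-0.8974)
solve A·x = −loads:
  F[0-1] = -1109.5117 N (compression)
  F[0-2] = +1734.9138 N (tension)
  F[1-2] = +1203.1188 N (tension)
  F[1-3] = -1052.8903 N (compression)
  F[2-3] = -25.7686 N (compression)
  F[2-4] = +1567.5532 N (tension)
  F[3-4] = -3552.7833 N (compression)
  Rx@0 = -1262.3300 N
  Ry@0 = +1003.8331 N
  Ry@4 = +3188.2669 N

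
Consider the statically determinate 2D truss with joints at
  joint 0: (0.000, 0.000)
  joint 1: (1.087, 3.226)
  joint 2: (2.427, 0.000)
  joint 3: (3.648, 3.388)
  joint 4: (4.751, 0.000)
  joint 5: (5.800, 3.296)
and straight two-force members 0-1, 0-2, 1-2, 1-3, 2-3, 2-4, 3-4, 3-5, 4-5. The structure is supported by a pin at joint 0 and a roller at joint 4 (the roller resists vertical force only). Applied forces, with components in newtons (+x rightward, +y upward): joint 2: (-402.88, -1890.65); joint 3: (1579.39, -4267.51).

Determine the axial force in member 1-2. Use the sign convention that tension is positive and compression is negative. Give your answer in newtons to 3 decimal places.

N=6 nodes, M=9 members, R=3 reactions → 2N=12, M+R=12
member 0 (0-1): L=3.4042, (cx,cy)=(0.3193,0.9477)
member 1 (0-2): L=2.4270, (cx,cy)=(1.0000,0.0000)
member 2 (1-2): L=3.4932, (cx,cy)=(0.3836,-0.9235)
member 3 (1-3): L=2.5661, (cx,cy)=(0.9980,0.0631)
member 4 (2-3): L=3.6013, (cx,cy)=(0.3390,0.9408)
member 5 (2-4): L=2.3240, (cx,cy)=(1.0000,0.0000)
member 6 (3-4): L=3.5630, (cx,cy)=(0.3096,-0.9509)
member 7 (3-5): L=2.1540, (cx,cy)=(0.9991,-0.0427)
member 8 (4-5): L=3.4589, (cx,cy)=(0.3033,0.9529)
solve A·x = −loads:
  F[0-1] = -832.9015 N (compression)
  F[0-2] = +1442.4642 N (tension)
  F[1-2] = +815.0501 N (tension)
  F[1-3] = -579.7629 N (compression)
  F[2-3] = +1209.5950 N (tension)
  F[2-4] = +1747.8906 N (tension)
  F[3-4] = -5646.2188 N (compression)
  F[3-5] = +0.0000 N (tension)
  F[4-5] = -0.0000 N (compression)
  Rx@0 = -1176.5100 N
  Ry@0 = +789.2993 N
  Ry@4 = +5368.8607 N

815.050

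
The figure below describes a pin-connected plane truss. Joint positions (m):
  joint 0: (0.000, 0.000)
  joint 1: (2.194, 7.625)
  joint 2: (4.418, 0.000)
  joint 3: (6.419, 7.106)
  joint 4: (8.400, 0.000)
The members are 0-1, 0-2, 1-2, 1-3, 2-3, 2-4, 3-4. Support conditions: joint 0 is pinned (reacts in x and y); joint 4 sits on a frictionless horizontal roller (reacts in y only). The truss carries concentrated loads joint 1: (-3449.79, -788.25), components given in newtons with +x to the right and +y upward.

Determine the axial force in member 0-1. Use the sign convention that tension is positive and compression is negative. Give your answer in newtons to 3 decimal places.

-3864.557

N=5 nodes, M=7 members, R=3 reactions → 2N=10, M+R=10
member 0 (0-1): L=7.9344, (cx,cy)=(0.2765,0.9610)
member 1 (0-2): L=4.4180, (cx,cy)=(1.0000,0.0000)
member 2 (1-2): L=7.9427, (cx,cy)=(0.2800,-0.9600)
member 3 (1-3): L=4.2568, (cx,cy)=(0.9925,-0.1219)
member 4 (2-3): L=7.3824, (cx,cy)=(0.2711,0.9626)
member 5 (2-4): L=3.9820, (cx,cy)=(1.0000,0.0000)
member 6 (3-4): L=7.3770, (cx,cy)=(0.2685,-0.9633)
solve A·x = −loads:
  F[0-1] = -3864.5568 N (compression)
  F[0-2] = -2381.1689 N (compression)
  F[1-2] = +2844.7616 N (tension)
  F[1-3] = +1596.5329 N (tension)
  F[2-3] = -2837.1773 N (compression)
  F[2-4] = -815.6006 N (compression)
  F[3-4] = +3037.1814 N (tension)
  Rx@0 = +3449.7900 N
  Ry@0 = +3713.8724 N
  Ry@4 = -2925.6224 N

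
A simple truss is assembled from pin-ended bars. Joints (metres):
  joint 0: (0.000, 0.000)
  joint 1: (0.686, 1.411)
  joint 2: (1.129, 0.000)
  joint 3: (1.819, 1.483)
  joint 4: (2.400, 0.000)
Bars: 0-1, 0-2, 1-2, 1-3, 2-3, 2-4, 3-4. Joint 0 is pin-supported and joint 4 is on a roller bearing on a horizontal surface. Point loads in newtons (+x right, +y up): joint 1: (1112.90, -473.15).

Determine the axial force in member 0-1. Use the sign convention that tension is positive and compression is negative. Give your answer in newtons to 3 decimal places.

N=5 nodes, M=7 members, R=3 reactions → 2N=10, M+R=10
member 0 (0-1): L=1.5689, (cx,cy)=(0.4372,0.8993)
member 1 (0-2): L=1.1290, (cx,cy)=(1.0000,0.0000)
member 2 (1-2): L=1.4789, (cx,cy)=(0.2995,-0.9541)
member 3 (1-3): L=1.1353, (cx,cy)=(0.9980,0.0634)
member 4 (2-3): L=1.6357, (cx,cy)=(0.4218,0.9067)
member 5 (2-4): L=1.2710, (cx,cy)=(1.0000,0.0000)
member 6 (3-4): L=1.5927, (cx,cy)=(0.3648,-0.9311)
solve A·x = −loads:
  F[0-1] = +351.7950 N (tension)
  F[0-2] = +959.0802 N (tension)
  F[1-2] = -873.9768 N (compression)
  F[1-3] = -698.6911 N (compression)
  F[2-3] = +919.6826 N (tension)
  F[2-4] = +309.3186 N (tension)
  F[3-4] = -847.9639 N (compression)
  Rx@0 = -1112.9000 N
  Ry@0 = -316.3845 N
  Ry@4 = +789.5345 N

351.795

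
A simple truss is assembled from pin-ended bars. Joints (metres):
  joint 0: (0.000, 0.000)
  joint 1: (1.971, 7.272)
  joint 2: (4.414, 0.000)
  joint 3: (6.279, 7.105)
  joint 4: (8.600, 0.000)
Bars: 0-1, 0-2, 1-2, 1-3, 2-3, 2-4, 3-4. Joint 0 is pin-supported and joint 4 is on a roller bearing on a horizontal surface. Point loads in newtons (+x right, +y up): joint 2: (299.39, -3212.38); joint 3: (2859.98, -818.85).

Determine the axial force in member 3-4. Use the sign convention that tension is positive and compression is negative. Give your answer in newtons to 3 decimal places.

-4849.151

N=5 nodes, M=7 members, R=3 reactions → 2N=10, M+R=10
member 0 (0-1): L=7.5344, (cx,cy)=(0.2616,0.9652)
member 1 (0-2): L=4.4140, (cx,cy)=(1.0000,0.0000)
member 2 (1-2): L=7.6714, (cx,cy)=(0.3185,-0.9479)
member 3 (1-3): L=4.3112, (cx,cy)=(0.9992,-0.0387)
member 4 (2-3): L=7.3457, (cx,cy)=(0.2539,0.9672)
member 5 (2-4): L=4.1860, (cx,cy)=(1.0000,0.0000)
member 6 (3-4): L=7.4745, (cx,cy)=(0.3105,-0.9506)
solve A·x = −loads:
  F[0-1] = +599.0694 N (tension)
  F[0-2] = +3002.6529 N (tension)
  F[1-2] = -624.5054 N (compression)
  F[1-3] = +355.8617 N (tension)
  F[2-3] = +3933.2528 N (tension)
  F[2-4] = +1505.7712 N (tension)
  F[3-4] = -4849.1505 N (compression)
  Rx@0 = -3159.3700 N
  Ry@0 = -578.2075 N
  Ry@4 = +4609.4375 N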